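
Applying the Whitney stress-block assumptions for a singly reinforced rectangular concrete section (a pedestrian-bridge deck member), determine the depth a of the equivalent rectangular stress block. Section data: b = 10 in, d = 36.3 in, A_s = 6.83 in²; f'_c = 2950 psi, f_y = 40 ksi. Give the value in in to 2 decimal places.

T = A_s f_y = 6.83 × 40 = 273.2 kips.
a = T/(0.85 f'_c b) = 273.2/(0.85 × 2.95 × 10) = 10.90 in.

a ≈ 10.90 in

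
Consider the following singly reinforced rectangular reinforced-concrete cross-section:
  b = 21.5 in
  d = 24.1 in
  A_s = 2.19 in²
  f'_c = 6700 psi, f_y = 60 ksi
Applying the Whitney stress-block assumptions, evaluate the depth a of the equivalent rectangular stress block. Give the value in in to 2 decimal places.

T = A_s f_y = 2.19 × 60 = 131.4 kips.
a = T/(0.85 f'_c b) = 131.4/(0.85 × 6.7 × 21.5) = 1.07 in.

a ≈ 1.07 in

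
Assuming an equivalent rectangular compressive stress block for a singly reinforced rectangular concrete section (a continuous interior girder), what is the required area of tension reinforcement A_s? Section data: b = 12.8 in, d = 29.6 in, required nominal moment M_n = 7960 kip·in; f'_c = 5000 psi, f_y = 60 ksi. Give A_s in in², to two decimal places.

From M_n = 0.85 f'_c a b (d − a/2):
a = d − √(d² − 2M_n/(0.85 f'_c b)) = 29.6 − √(29.6² − 2 × 7960/(0.85 × 5 × 12.8)) = 5.444 in.
A_s = 0.85 f'_c a b / f_y = 0.85 × 5 × 5.444 × 12.8 / 60 = 4.936 in².

A_s ≈ 4.94 in²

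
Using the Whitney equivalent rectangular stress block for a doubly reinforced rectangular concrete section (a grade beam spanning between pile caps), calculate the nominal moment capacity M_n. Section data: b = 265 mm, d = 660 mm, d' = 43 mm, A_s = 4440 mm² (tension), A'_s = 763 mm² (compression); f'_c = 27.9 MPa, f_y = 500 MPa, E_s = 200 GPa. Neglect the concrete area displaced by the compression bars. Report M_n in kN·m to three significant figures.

M_n ≈ 1180 kN·m

Assume both tension and compression steel yield.
Net tension couple steel: A_s − A'_s = 3677 mm².
a = (A_s − A'_s) f_y / (0.85 f'_c b) = 1838500/(0.85 × 27.9 × 265) = 292.55 mm.
c = a/β₁ = 292.55/0.85 = 344.18 mm; ε'_s = 0.003(c − d')/c = 0.0026 ≥ f_y/E_s = 0.0025, so compression steel does yield.
M_n = (A_s − A'_s) f_y (d − a/2) + A'_s f_y (d − d') = [1838500 × (660 − 146.275) + 381500 × (660 − 43)] × 10⁻⁶ = 944.48 + 235.39 = 1179.87 kN·m.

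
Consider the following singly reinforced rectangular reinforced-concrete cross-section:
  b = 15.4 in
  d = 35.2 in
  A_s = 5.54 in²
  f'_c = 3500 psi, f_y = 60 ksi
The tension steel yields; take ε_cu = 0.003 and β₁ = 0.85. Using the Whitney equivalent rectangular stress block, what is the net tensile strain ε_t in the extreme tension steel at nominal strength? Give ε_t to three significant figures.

ε_t ≈ 0.00937

a = A_s f_y/(0.85 f'_c b) = 7.255 in.
β₁ = 0.85, so c = a/β₁ = 7.255/0.85 = 8.535 in.
From the linear strain diagram with ε_cu = 0.003: ε_t = 0.003 (d − c)/c = 0.003 × (35.2 − 8.535)/8.535 = 0.00937.
Since ε_t ≥ 0.005, the section is tension-controlled.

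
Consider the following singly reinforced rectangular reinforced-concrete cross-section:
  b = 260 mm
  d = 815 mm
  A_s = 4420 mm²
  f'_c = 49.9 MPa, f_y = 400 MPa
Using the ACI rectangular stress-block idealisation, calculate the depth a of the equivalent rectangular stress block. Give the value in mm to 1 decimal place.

a ≈ 160.3 mm

T = A_s f_y = 4420 × 400 = 1768000 N = 1768 kN.
Setting C = 0.85 f'_c a b equal to T: a = 1768000/(0.85 × 49.9 × 260) = 160.3 mm.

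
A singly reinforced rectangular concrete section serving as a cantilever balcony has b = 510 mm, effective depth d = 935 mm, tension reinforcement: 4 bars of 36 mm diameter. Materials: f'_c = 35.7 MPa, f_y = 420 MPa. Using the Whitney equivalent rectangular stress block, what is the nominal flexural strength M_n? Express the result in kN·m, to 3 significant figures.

A_s = 4 × 1018 = 4072 mm².
T = A_s f_y = 4072 × 420 = 1710240 N = 1710.24 kN.
From C = T: a = T/(0.85 f'_c b) = 1710240/(0.85 × 35.7 × 510) = 110.51 mm.
M_n = T(d − a/2) = 1710.24 kN × (935 − 55.255) mm = 1504.58 kN·m.

M_n ≈ 1500 kN·m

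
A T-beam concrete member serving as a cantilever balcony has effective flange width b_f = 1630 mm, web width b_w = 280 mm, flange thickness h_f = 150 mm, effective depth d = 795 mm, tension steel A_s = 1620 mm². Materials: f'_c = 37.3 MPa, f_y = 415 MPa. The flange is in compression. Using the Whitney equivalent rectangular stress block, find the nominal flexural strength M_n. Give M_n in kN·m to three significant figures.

M_n ≈ 530 kN·m

Tension: T = A_s f_y = 1620 × 415 = 672300 N.
Try a within the flange: a = T/(0.85 f'_c b_f) = 672300/(0.85 × 37.3 × 1630) = 13.01 mm.
Since a = 13.01 ≤ h_f = 150 mm, the stress block lies entirely in the flange; analyse as a rectangular beam of width b_f.
M_n = T(d − a/2) = 672300 × (795 − 6.505) = 530.11 × 10⁶ N·mm.
M_n = 530.11 kN·m.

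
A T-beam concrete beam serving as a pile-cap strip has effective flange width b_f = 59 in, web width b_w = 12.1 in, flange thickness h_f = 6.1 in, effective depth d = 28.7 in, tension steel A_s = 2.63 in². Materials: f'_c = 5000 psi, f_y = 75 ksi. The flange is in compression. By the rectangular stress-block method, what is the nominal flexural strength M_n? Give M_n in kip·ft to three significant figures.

M_n ≈ 465 kip·ft

Tension: T = A_s f_y = 2.63 × 75 = 197.25 kips.
Try a within the flange: a = T/(0.85 f'_c b_f) = 197.25/(0.85 × 5 × 59) = 0.787 in.
Since a = 0.787 ≤ h_f = 6.1 in, the stress block lies entirely in the flange; analyse as a rectangular beam of width b_f.
M_n = T(d − a/2) = 197.25 × (28.7 − 0.3935) = 5583.5 kip·in.
M_n = 5583.5/12 = 465.29 kip·ft.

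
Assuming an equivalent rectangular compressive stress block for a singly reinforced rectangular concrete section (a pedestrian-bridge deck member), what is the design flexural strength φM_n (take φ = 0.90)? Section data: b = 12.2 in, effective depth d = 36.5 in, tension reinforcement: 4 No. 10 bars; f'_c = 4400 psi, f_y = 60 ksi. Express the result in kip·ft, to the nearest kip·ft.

A_s = 4 × 1.27 = 5.08 in².
T = A_s f_y = 5.08 × 60 = 304.8 kips.
a = T/(0.85 f'_c b) = 304.8/(0.85 × 4.4 × 12.2) = 6.680 in.
M_n = T(d − a/2) = 304.8 × (36.5 − 3.34) = 10107.2 kip·in = 10107.2/12 = 842.27 kip·ft.
φM_n = 0.90 × 842.27 = 758.04 kip·ft.

φM_n ≈ 758 kip·ft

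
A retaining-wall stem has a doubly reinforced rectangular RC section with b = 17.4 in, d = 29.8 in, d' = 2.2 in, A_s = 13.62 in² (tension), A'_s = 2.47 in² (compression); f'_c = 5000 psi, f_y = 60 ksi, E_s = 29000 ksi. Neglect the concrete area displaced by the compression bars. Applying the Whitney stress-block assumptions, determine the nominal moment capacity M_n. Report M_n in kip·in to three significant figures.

Assume both steels yield.
a = (A_s − A'_s) f_y/(0.85 f'_c b) = (13.62 − 2.47) × 60/(0.85 × 5 × 17.4) = 9.047 in.
c = a/β₁ = 9.047/0.8 = 11.309 in; ε'_s = 0.003(c − d')/c = 0.0024 ≥ ε_y = 0.0021, so the compression steel yields.
M_n = (A_s − A'_s) f_y (d − a/2) + A'_s f_y (d − d') = 669 × (29.8 − 4.5235) + 148.2 × (29.8 − 2.2) = 16910.0 + 4090.3 = 21000.3 kip·in.

M_n ≈ 21000 kip·in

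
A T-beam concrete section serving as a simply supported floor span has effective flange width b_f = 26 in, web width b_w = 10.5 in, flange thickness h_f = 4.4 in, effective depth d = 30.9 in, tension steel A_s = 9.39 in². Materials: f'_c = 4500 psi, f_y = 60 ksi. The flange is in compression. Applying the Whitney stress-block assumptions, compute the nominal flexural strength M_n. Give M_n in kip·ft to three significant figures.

Tension: T = A_s f_y = 9.39 × 60 = 563.4 kips.
Try a within the flange: a = T/(0.85 f'_c b_f) = 563.4/(0.85 × 4.5 × 26) = 5.665 in.
a = 5.665 > h_f = 4.4 in: the block extends into the web. Split into flange-overhang and web parts.
C_f = 0.85 f'_c (b_f − b_w) h_f = 0.85 × 4.5 × (26 − 10.5) × 4.4 = 260.9 kips.
Remaining web compression depth: a_w = (T − C_f)/(0.85 f'_c b_w) = (563.4 − 260.9)/(0.85 × 4.5 × 10.5) = 7.532 in.
M_n = C_f(d − h_f/2) + (T − C_f)(d − a_w/2) = 260.9 × (30.9 − 2.2) + 302.5 × (30.9 − 3.766) = 7487.8 + 8208.0 = 15695.8 kip·in.
M_n = 15695.8/12 = 1307.98 kip·ft.

M_n ≈ 1310 kip·ft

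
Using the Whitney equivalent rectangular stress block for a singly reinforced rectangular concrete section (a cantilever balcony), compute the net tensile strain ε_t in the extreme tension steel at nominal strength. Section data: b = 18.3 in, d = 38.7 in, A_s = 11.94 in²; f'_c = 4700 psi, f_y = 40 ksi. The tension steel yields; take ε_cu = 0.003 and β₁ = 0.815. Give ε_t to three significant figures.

ε_t ≈ 0.0115

a = A_s f_y/(0.85 f'_c b) = 6.533 in.
β₁ = 0.815, so c = a/β₁ = 6.533/0.815 = 8.016 in.
From the linear strain diagram with ε_cu = 0.003: ε_t = 0.003 (d − c)/c = 0.003 × (38.7 − 8.016)/8.016 = 0.0115.
Since ε_t ≥ 0.005, the section is tension-controlled.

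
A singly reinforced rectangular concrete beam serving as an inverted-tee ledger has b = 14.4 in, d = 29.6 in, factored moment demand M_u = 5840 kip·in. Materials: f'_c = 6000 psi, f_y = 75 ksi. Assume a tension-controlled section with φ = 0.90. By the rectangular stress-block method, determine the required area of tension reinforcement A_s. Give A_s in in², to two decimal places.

M_n = M_u/φ = 5840/0.90 = 6488.89 kip·in.
From M_n = 0.85 f'_c a b (d − a/2):
a = d − √(d² − 2M_n/(0.85 f'_c b)) = 29.6 − √(29.6² − 2 × 6488.89/(0.85 × 6 × 14.4)) = 3.153 in.
A_s = 0.85 f'_c a b / f_y = 0.85 × 6 × 3.153 × 14.4 / 75 = 3.087 in².

A_s ≈ 3.09 in²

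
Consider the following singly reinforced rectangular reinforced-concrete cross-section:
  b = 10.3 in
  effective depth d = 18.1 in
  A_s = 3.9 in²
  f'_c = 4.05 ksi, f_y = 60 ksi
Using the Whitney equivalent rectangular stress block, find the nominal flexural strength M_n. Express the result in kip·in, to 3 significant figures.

M_n ≈ 3460 kip·in

T = A_s f_y = 3.9 × 60 = 234 kips.
a = T/(0.85 f'_c b) = 234/(0.85 × 4.05 × 10.3) = 6.599 in.
M_n = T(d − a/2) = 234 × (18.1 − 3.2995) = 3463.3 kip·in.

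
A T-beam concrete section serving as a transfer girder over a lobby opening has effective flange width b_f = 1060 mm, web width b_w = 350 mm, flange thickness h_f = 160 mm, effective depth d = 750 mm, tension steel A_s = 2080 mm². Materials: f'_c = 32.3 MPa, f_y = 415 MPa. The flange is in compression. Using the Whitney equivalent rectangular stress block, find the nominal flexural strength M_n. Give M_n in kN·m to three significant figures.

M_n ≈ 635 kN·m

Tension: T = A_s f_y = 2080 × 415 = 863200 N.
Try a within the flange: a = T/(0.85 f'_c b_f) = 863200/(0.85 × 32.3 × 1060) = 29.66 mm.
Since a = 29.66 ≤ h_f = 160 mm, the stress block lies entirely in the flange; analyse as a rectangular beam of width b_f.
M_n = T(d − a/2) = 863200 × (750 − 14.83) = 634.60 × 10⁶ N·mm.
M_n = 634.60 kN·m.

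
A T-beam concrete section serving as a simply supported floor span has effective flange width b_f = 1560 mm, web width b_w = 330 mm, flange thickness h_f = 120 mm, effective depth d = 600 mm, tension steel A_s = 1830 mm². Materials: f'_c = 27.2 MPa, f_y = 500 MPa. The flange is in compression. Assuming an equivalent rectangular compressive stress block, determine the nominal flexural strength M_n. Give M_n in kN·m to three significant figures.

Tension: T = A_s f_y = 1830 × 500 = 915000 N.
Try a within the flange: a = T/(0.85 f'_c b_f) = 915000/(0.85 × 27.2 × 1560) = 25.37 mm.
Since a = 25.37 ≤ h_f = 120 mm, the stress block lies entirely in the flange; analyse as a rectangular beam of width b_f.
M_n = T(d − a/2) = 915000 × (600 − 12.685) = 537.39 × 10⁶ N·mm.
M_n = 537.39 kN·m.

M_n ≈ 537 kN·m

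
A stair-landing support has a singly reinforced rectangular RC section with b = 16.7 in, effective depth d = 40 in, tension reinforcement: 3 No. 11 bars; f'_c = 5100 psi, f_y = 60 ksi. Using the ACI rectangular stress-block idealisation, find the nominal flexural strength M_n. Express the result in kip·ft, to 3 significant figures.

M_n ≈ 891 kip·ft

A_s = 3 × 1.56 = 4.68 in².
T = A_s f_y = 4.68 × 60 = 280.8 kips.
a = T/(0.85 f'_c b) = 280.8/(0.85 × 5.1 × 16.7) = 3.879 in.
M_n = T(d − a/2) = 280.8 × (40 − 1.9395) = 10687.4 kip·in = 10687.4/12 = 890.62 kip·ft.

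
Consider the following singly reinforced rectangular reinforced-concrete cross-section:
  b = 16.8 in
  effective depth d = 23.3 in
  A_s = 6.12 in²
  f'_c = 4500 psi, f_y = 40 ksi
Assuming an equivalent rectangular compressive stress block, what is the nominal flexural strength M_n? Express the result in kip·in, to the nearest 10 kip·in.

M_n ≈ 5240 kip·in

T = A_s f_y = 6.12 × 40 = 244.8 kips.
a = T/(0.85 f'_c b) = 244.8/(0.85 × 4.5 × 16.8) = 3.810 in.
M_n = T(d − a/2) = 244.8 × (23.3 − 1.905) = 5237.5 kip·in.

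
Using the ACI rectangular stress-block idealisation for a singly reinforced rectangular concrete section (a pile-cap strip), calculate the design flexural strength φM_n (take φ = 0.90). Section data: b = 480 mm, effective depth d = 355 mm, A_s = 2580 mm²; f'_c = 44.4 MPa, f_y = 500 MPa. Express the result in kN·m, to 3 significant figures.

φM_n ≈ 371 kN·m

T = A_s f_y = 2580 × 500 = 1290000 N = 1290 kN.
From C = T: a = T/(0.85 f'_c b) = 1290000/(0.85 × 44.4 × 480) = 71.21 mm.
M_n = T(d − a/2) = 1290 kN × (355 − 35.605) mm = 412.02 kN·m.
φM_n = 0.90 × 412.02 = 370.82 kN·m.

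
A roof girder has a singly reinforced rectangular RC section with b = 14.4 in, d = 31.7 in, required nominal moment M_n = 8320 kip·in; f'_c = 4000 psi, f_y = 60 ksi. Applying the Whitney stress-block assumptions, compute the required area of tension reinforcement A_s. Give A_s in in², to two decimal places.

A_s ≈ 4.82 in²

From M_n = 0.85 f'_c a b (d − a/2):
a = d − √(d² − 2M_n/(0.85 f'_c b)) = 31.7 − √(31.7² − 2 × 8320/(0.85 × 4 × 14.4)) = 5.912 in.
A_s = 0.85 f'_c a b / f_y = 0.85 × 4 × 5.912 × 14.4 / 60 = 4.824 in².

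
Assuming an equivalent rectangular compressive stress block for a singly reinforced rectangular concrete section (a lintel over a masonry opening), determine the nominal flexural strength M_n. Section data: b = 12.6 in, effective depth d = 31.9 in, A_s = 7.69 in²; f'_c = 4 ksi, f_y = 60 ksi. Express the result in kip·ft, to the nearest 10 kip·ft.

M_n ≈ 1020 kip·ft

T = A_s f_y = 7.69 × 60 = 461.4 kips.
a = T/(0.85 f'_c b) = 461.4/(0.85 × 4 × 12.6) = 10.770 in.
M_n = T(d − a/2) = 461.4 × (31.9 − 5.385) = 12234.0 kip·in = 12234.0/12 = 1019.50 kip·ft.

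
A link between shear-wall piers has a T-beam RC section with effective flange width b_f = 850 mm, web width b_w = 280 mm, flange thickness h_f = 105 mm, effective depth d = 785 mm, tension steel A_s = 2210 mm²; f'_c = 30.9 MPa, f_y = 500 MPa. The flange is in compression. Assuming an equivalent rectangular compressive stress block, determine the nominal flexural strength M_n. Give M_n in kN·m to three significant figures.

Tension: T = A_s f_y = 2210 × 500 = 1105000 N.
Try a within the flange: a = T/(0.85 f'_c b_f) = 1105000/(0.85 × 30.9 × 850) = 49.50 mm.
Since a = 49.50 ≤ h_f = 105 mm, the stress block lies entirely in the flange; analyse as a rectangular beam of width b_f.
M_n = T(d − a/2) = 1105000 × (785 − 24.75) = 840.08 × 10⁶ N·mm.
M_n = 840.08 kN·m.

M_n ≈ 840 kN·m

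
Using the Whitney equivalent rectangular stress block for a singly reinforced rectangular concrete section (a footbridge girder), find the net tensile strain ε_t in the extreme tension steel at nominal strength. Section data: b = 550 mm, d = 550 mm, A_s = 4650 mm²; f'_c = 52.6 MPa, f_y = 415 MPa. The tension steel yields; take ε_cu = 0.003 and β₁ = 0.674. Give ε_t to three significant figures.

a = A_s f_y/(0.85 f'_c b) = 78.48 mm.
β₁ = 0.674, so c = a/β₁ = 78.48/0.674 = 116.44 mm.
From the linear strain diagram with ε_cu = 0.003: ε_t = 0.003 (d − c)/c = 0.003 × (550 − 116.44)/116.44 = 0.0112.
Since ε_t ≥ 0.005, the section is tension-controlled.

ε_t ≈ 0.0112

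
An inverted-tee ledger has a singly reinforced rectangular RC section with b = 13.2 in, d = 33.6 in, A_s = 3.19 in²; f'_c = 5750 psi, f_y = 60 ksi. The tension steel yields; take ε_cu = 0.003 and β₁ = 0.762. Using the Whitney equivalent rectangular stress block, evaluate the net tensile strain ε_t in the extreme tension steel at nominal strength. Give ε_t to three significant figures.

a = A_s f_y/(0.85 f'_c b) = 2.967 in.
β₁ = 0.762, so c = a/β₁ = 2.967/0.762 = 3.894 in.
From the linear strain diagram with ε_cu = 0.003: ε_t = 0.003 (d − c)/c = 0.003 × (33.6 − 3.894)/3.894 = 0.0229.
Since ε_t ≥ 0.005, the section is tension-controlled.

ε_t ≈ 0.0229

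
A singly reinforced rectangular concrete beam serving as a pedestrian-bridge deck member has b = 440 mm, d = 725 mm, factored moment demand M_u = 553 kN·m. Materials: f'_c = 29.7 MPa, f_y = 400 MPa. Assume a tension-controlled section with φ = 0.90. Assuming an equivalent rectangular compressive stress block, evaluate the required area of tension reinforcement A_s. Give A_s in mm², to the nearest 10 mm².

A_s ≈ 2240 mm²

M_n = M_u/φ = 553/0.90 = 614.444 kN·m.
With M_n = 0.85 f'_c a b (d − a/2), solve the quadratic for a:
a = d − √(d² − 2M_n/(0.85 f'_c b)) = 725 − √(725² − 2 × 614.444×10⁶/(0.85 × 29.7 × 440)) = 80.80 mm.
A_s = 0.85 f'_c a b / f_y = 0.85 × 29.7 × 80.80 × 440 / 400 = 2243.8 mm².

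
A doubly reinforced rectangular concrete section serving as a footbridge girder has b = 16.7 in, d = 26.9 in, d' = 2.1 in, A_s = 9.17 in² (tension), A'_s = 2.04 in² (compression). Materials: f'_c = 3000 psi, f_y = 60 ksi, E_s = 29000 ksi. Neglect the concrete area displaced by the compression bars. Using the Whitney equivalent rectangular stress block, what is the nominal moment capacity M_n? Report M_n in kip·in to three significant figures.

Assume both steels yield.
a = (A_s − A'_s) f_y/(0.85 f'_c b) = (9.17 − 2.04) × 60/(0.85 × 3 × 16.7) = 10.046 in.
c = a/β₁ = 10.046/0.85 = 11.819 in; ε'_s = 0.003(c − d')/c = 0.0025 ≥ ε_y = 0.0021, so the compression steel yields.
M_n = (A_s − A'_s) f_y (d − a/2) + A'_s f_y (d − d') = 427.8 × (26.9 − 5.023) + 122.4 × (26.9 − 2.1) = 9359.0 + 3035.5 = 12394.5 kip·in.

M_n ≈ 12400 kip·in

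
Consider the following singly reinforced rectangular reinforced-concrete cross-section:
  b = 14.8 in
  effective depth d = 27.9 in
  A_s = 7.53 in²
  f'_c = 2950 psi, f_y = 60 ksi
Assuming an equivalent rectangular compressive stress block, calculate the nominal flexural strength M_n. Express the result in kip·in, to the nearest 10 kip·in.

M_n ≈ 9860 kip·in

T = A_s f_y = 7.53 × 60 = 451.8 kips.
a = T/(0.85 f'_c b) = 451.8/(0.85 × 2.95 × 14.8) = 12.174 in.
M_n = T(d − a/2) = 451.8 × (27.9 − 6.087) = 9855.1 kip·in.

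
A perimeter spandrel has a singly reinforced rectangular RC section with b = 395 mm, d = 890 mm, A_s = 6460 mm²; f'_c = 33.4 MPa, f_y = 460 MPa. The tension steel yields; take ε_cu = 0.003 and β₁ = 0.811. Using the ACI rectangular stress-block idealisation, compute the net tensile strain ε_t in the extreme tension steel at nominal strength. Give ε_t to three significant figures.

a = A_s f_y/(0.85 f'_c b) = 264.99 mm.
β₁ = 0.811, so c = a/β₁ = 264.99/0.811 = 326.74 mm.
From the linear strain diagram with ε_cu = 0.003: ε_t = 0.003 (d − c)/c = 0.003 × (890 − 326.74)/326.74 = 0.00517.
Since ε_t ≥ 0.005, the section is tension-controlled.

ε_t ≈ 0.00517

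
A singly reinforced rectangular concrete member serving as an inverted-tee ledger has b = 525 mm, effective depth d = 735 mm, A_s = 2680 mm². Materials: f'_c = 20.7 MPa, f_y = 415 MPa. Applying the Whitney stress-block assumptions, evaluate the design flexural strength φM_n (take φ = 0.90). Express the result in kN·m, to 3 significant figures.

φM_n ≈ 675 kN·m

T = A_s f_y = 2680 × 415 = 1112200 N = 1112.2 kN.
From C = T: a = T/(0.85 f'_c b) = 1112200/(0.85 × 20.7 × 525) = 120.40 mm.
M_n = T(d − a/2) = 1112.2 kN × (735 − 60.2) mm = 750.51 kN·m.
φM_n = 0.90 × 750.51 = 675.46 kN·m.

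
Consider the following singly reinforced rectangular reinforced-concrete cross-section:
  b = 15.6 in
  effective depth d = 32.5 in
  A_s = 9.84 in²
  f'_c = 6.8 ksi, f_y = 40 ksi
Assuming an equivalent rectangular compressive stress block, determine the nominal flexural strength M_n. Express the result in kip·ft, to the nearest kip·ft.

T = A_s f_y = 9.84 × 40 = 393.6 kips.
a = T/(0.85 f'_c b) = 393.6/(0.85 × 6.8 × 15.6) = 4.365 in.
M_n = T(d − a/2) = 393.6 × (32.5 − 2.1825) = 11933.0 kip·in = 11933.0/12 = 994.42 kip·ft.

M_n ≈ 994 kip·ft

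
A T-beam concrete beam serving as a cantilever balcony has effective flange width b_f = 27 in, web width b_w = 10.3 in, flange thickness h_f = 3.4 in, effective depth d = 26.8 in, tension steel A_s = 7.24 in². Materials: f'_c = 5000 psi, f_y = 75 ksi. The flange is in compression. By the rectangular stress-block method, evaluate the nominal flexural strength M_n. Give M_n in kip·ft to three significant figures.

M_n ≈ 1090 kip·ft

Tension: T = A_s f_y = 7.24 × 75 = 543 kips.
Try a within the flange: a = T/(0.85 f'_c b_f) = 543/(0.85 × 5 × 27) = 4.732 in.
a = 4.732 > h_f = 3.4 in: the block extends into the web. Split into flange-overhang and web parts.
C_f = 0.85 f'_c (b_f − b_w) h_f = 0.85 × 5 × (27 − 10.3) × 3.4 = 241.3 kips.
Remaining web compression depth: a_w = (T − C_f)/(0.85 f'_c b_w) = (543 − 241.3)/(0.85 × 5 × 10.3) = 6.892 in.
M_n = C_f(d − h_f/2) + (T − C_f)(d − a_w/2) = 241.3 × (26.8 − 1.7) + 301.7 × (26.8 − 3.446) = 6056.6 + 7045.9 = 13102.5 kip·in.
M_n = 13102.5/12 = 1091.88 kip·ft.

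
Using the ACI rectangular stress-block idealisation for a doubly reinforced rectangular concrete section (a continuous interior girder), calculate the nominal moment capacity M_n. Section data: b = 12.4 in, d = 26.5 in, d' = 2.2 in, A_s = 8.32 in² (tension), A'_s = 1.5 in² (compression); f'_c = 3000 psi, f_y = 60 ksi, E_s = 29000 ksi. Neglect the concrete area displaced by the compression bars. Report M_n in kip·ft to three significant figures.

M_n ≈ 865 kip·ft

Assume both steels yield.
a = (A_s − A'_s) f_y/(0.85 f'_c b) = (8.32 − 1.5) × 60/(0.85 × 3 × 12.4) = 12.941 in.
c = a/β₁ = 12.941/0.85 = 15.225 in; ε'_s = 0.003(c − d')/c = 0.0026 ≥ ε_y = 0.0021, so the compression steel yields.
M_n = (A_s − A'_s) f_y (d − a/2) + A'_s f_y (d − d') = 409.2 × (26.5 − 6.4705) + 90 × (26.5 − 2.2) = 8196.1 + 2187.0 = 10383.1 kip·in = 10383.1/12 = 865.26 kip·ft.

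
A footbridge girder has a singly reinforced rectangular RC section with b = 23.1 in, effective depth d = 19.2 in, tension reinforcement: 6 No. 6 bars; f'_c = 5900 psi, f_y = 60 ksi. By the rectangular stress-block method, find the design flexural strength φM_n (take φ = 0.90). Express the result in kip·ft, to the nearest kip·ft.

A_s = 6 × 0.44 = 2.64 in².
T = A_s f_y = 2.64 × 60 = 158.4 kips.
a = T/(0.85 f'_c b) = 158.4/(0.85 × 5.9 × 23.1) = 1.367 in.
M_n = T(d − a/2) = 158.4 × (19.2 − 0.6835) = 2933.0 kip·in = 2933.0/12 = 244.42 kip·ft.
φM_n = 0.90 × 244.42 = 219.98 kip·ft.

φM_n ≈ 220 kip·ft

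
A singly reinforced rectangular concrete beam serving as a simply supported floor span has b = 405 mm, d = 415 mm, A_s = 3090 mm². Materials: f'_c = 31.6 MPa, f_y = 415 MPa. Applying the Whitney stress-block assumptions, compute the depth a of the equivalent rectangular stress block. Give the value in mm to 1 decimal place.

T = A_s f_y = 3090 × 415 = 1282350 N = 1282.35 kN.
Setting C = 0.85 f'_c a b equal to T: a = 1282350/(0.85 × 31.6 × 405) = 117.9 mm.

a ≈ 117.9 mm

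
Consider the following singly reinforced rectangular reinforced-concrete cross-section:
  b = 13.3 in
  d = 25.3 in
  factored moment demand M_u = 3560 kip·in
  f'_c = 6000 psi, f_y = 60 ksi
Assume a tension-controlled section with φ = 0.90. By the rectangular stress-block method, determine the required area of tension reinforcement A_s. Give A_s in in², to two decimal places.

M_n = M_u/φ = 3560/0.90 = 3955.56 kip·in.
From M_n = 0.85 f'_c a b (d − a/2):
a = d − √(d² − 2M_n/(0.85 f'_c b)) = 25.3 − √(25.3² − 2 × 3955.56/(0.85 × 6 × 13.3)) = 2.421 in.
A_s = 0.85 f'_c a b / f_y = 0.85 × 6 × 2.421 × 13.3 / 60 = 2.737 in².

A_s ≈ 2.74 in²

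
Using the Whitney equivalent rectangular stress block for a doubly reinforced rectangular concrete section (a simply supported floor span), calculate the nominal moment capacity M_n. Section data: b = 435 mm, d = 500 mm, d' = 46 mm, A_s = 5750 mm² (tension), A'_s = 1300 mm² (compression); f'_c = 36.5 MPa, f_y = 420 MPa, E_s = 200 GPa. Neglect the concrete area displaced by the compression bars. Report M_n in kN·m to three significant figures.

M_n ≈ 1050 kN·m

Assume both tension and compression steel yield.
Net tension couple steel: A_s − A'_s = 4450 mm².
a = (A_s − A'_s) f_y / (0.85 f'_c b) = 1869000/(0.85 × 36.5 × 435) = 138.49 mm.
c = a/β₁ = 138.49/0.789 = 175.53 mm; ε'_s = 0.003(c − d')/c = 0.0022 ≥ f_y/E_s = 0.0021, so compression steel does yield.
M_n = (A_s − A'_s) f_y (d − a/2) + A'_s f_y (d − d') = [1869000 × (500 − 69.245) + 546000 × (500 − 46)] × 10⁻⁶ = 805.08 + 247.88 = 1052.96 kN·m.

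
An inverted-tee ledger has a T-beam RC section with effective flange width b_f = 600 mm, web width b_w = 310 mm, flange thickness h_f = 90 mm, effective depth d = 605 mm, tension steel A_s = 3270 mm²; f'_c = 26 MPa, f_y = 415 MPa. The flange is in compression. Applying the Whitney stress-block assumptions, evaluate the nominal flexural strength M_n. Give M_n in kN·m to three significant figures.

Tension: T = A_s f_y = 3270 × 415 = 1357050 N.
Try a within the flange: a = T/(0.85 f'_c b_f) = 1357050/(0.85 × 26 × 600) = 102.34 mm.
a = 102.34 > h_f = 90 mm: the block extends into the web. Split into flange-overhang and web parts.
C_f = 0.85 f'_c (b_f − b_w) h_f = 0.85 × 26 × (600 − 310) × 90 = 576810 N.
Remaining web compression depth: a_w = (T − C_f)/(0.85 f'_c b_w) = (1357050 − 576810)/(0.85 × 26 × 310) = 113.89 mm.
M_n = C_f(d − h_f/2) + (T − C_f)(d − a_w/2) = 576810 × (605 − 45) + 780240 × (605 − 56.945) = 323.01 + 427.61 = 750.62 × 10⁶ N·mm.
M_n = 750.62 kN·m.

M_n ≈ 751 kN·m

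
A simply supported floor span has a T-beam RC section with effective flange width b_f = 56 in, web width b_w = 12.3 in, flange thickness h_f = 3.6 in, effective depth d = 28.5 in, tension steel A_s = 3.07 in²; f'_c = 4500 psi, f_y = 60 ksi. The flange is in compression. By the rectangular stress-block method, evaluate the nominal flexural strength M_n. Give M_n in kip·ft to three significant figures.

Tension: T = A_s f_y = 3.07 × 60 = 184.2 kips.
Try a within the flange: a = T/(0.85 f'_c b_f) = 184.2/(0.85 × 4.5 × 56) = 0.860 in.
Since a = 0.860 ≤ h_f = 3.6 in, the stress block lies entirely in the flange; analyse as a rectangular beam of width b_f.
M_n = T(d − a/2) = 184.2 × (28.5 − 0.43) = 5170.5 kip·in.
M_n = 5170.5/12 = 430.88 kip·ft.

M_n ≈ 431 kip·ft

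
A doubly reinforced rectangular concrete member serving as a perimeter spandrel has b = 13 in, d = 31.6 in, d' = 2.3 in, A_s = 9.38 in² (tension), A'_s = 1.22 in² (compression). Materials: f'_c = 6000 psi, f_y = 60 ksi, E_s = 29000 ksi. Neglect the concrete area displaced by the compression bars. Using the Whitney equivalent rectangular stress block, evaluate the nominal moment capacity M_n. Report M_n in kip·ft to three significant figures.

Assume both steels yield.
a = (A_s − A'_s) f_y/(0.85 f'_c b) = (9.38 − 1.22) × 60/(0.85 × 6 × 13) = 7.385 in.
c = a/β₁ = 7.385/0.75 = 9.847 in; ε'_s = 0.003(c − d')/c = 0.0023 ≥ ε_y = 0.0021, so the compression steel yields.
M_n = (A_s − A'_s) f_y (d − a/2) + A'_s f_y (d − d') = 489.6 × (31.6 − 3.6925) + 73.2 × (31.6 − 2.3) = 13663.5 + 2144.8 = 15808.3 kip·in = 15808.3/12 = 1317.36 kip·ft.

M_n ≈ 1320 kip·ft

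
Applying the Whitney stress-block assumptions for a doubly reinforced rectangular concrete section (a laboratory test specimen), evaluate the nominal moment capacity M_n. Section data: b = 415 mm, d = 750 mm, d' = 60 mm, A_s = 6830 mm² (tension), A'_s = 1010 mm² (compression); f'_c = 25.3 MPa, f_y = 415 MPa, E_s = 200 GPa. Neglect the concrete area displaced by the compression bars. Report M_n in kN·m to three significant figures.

M_n ≈ 1770 kN·m

Assume both tension and compression steel yield.
Net tension couple steel: A_s − A'_s = 5820 mm².
a = (A_s − A'_s) f_y / (0.85 f'_c b) = 2415300/(0.85 × 25.3 × 415) = 270.63 mm.
c = a/β₁ = 270.63/0.85 = 318.39 mm; ε'_s = 0.003(c − d')/c = 0.0024 ≥ f_y/E_s = 0.0021, so compression steel does yield.
M_n = (A_s − A'_s) f_y (d − a/2) + A'_s f_y (d − d') = [2415300 × (750 − 135.315) + 419150 × (750 − 60)] × 10⁻⁶ = 1484.65 + 289.21 = 1773.86 kN·m.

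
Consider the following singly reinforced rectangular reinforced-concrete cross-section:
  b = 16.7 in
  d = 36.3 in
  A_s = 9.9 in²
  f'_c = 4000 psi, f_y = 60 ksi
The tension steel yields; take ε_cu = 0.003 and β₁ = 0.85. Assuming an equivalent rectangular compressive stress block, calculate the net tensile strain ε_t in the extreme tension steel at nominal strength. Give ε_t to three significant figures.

ε_t ≈ 0.00585

a = A_s f_y/(0.85 f'_c b) = 10.461 in.
β₁ = 0.85, so c = a/β₁ = 10.461/0.85 = 12.307 in.
From the linear strain diagram with ε_cu = 0.003: ε_t = 0.003 (d − c)/c = 0.003 × (36.3 − 12.307)/12.307 = 0.00585.
Since ε_t ≥ 0.005, the section is tension-controlled.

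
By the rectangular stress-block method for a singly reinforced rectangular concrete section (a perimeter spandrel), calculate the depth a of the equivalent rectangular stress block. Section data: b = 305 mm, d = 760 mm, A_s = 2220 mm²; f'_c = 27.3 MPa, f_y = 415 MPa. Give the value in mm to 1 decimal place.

T = A_s f_y = 2220 × 415 = 921300 N = 921.3 kN.
Setting C = 0.85 f'_c a b equal to T: a = 921300/(0.85 × 27.3 × 305) = 130.2 mm.

a ≈ 130.2 mm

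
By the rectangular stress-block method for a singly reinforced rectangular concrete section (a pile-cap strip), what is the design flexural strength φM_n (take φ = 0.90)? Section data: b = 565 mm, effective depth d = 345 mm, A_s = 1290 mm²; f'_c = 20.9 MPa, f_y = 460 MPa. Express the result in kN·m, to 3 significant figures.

T = A_s f_y = 1290 × 460 = 593400 N = 593.4 kN.
From C = T: a = T/(0.85 f'_c b) = 593400/(0.85 × 20.9 × 565) = 59.12 mm.
M_n = T(d − a/2) = 593.4 kN × (345 − 29.56) mm = 187.18 kN·m.
φM_n = 0.90 × 187.18 = 168.46 kN·m.

φM_n ≈ 168 kN·m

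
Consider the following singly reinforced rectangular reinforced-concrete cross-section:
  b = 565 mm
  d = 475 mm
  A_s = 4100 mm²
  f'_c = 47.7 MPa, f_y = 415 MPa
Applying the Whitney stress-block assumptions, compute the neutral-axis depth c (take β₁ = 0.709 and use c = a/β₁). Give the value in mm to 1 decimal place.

T = A_s f_y = 4100 × 415 = 1701500 N = 1701.5 kN.
Setting C = 0.85 f'_c a b equal to T: a = 1701500/(0.85 × 47.7 × 565) = 74.276 mm.
With β₁ = 0.709, c = a/β₁ = 74.276/0.709 = 104.8 mm.

c ≈ 104.8 mm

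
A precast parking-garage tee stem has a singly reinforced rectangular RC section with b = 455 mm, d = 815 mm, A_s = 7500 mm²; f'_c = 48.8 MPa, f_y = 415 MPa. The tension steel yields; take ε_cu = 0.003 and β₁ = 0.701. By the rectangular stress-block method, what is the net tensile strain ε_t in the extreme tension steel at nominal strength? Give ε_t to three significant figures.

ε_t ≈ 0.00739

a = A_s f_y/(0.85 f'_c b) = 164.91 mm.
β₁ = 0.701, so c = a/β₁ = 164.91/0.701 = 235.25 mm.
From the linear strain diagram with ε_cu = 0.003: ε_t = 0.003 (d − c)/c = 0.003 × (815 − 235.25)/235.25 = 0.00739.
Since ε_t ≥ 0.005, the section is tension-controlled.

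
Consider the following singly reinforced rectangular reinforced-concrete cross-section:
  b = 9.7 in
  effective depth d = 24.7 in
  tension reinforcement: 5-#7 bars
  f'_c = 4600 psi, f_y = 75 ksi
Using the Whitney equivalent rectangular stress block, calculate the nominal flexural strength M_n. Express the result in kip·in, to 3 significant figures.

A_s = 5 × 0.6 = 3 in².
T = A_s f_y = 3 × 75 = 225 kips.
a = T/(0.85 f'_c b) = 225/(0.85 × 4.6 × 9.7) = 5.932 in.
M_n = T(d − a/2) = 225 × (24.7 − 2.966) = 4890.2 kip·in.

M_n ≈ 4890 kip·in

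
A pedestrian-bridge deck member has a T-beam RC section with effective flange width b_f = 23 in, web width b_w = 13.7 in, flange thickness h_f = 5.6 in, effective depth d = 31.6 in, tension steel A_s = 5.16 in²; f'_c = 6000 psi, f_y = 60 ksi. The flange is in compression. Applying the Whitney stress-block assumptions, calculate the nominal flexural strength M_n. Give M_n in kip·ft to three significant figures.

M_n ≈ 781 kip·ft

Tension: T = A_s f_y = 5.16 × 60 = 309.6 kips.
Try a within the flange: a = T/(0.85 f'_c b_f) = 309.6/(0.85 × 6 × 23) = 2.639 in.
Since a = 2.639 ≤ h_f = 5.6 in, the stress block lies entirely in the flange; analyse as a rectangular beam of width b_f.
M_n = T(d − a/2) = 309.6 × (31.6 − 1.3195) = 9374.8 kip·in.
M_n = 9374.8/12 = 781.23 kip·ft.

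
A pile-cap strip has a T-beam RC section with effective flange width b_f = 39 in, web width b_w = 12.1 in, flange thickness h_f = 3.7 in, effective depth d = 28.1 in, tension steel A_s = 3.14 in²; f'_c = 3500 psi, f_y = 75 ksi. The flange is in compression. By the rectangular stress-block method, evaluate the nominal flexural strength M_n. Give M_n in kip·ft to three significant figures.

M_n ≈ 532 kip·ft

Tension: T = A_s f_y = 3.14 × 75 = 235.5 kips.
Try a within the flange: a = T/(0.85 f'_c b_f) = 235.5/(0.85 × 3.5 × 39) = 2.030 in.
Since a = 2.030 ≤ h_f = 3.7 in, the stress block lies entirely in the flange; analyse as a rectangular beam of width b_f.
M_n = T(d − a/2) = 235.5 × (28.1 − 1.015) = 6378.5 kip·in.
M_n = 6378.5/12 = 531.54 kip·ft.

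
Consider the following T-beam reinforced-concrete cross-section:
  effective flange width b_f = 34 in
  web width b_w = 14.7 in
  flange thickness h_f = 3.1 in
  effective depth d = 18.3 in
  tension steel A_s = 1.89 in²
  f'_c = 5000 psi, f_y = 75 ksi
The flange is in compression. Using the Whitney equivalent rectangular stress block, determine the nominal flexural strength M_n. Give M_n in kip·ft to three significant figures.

Tension: T = A_s f_y = 1.89 × 75 = 141.75 kips.
Try a within the flange: a = T/(0.85 f'_c b_f) = 141.75/(0.85 × 5 × 34) = 0.981 in.
Since a = 0.981 ≤ h_f = 3.1 in, the stress block lies entirely in the flange; analyse as a rectangular beam of width b_f.
M_n = T(d − a/2) = 141.75 × (18.3 − 0.4905) = 2524.5 kip·in.
M_n = 2524.5/12 = 210.38 kip·ft.

M_n ≈ 210 kip·ft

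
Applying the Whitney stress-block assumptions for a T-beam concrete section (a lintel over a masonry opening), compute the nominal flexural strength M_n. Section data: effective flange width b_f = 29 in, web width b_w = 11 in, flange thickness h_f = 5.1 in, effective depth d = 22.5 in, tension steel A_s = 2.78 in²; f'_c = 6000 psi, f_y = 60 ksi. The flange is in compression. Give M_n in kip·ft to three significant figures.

Tension: T = A_s f_y = 2.78 × 60 = 166.8 kips.
Try a within the flange: a = T/(0.85 f'_c b_f) = 166.8/(0.85 × 6 × 29) = 1.128 in.
Since a = 1.128 ≤ h_f = 5.1 in, the stress block lies entirely in the flange; analyse as a rectangular beam of width b_f.
M_n = T(d − a/2) = 166.8 × (22.5 − 0.564) = 3658.9 kip·in.
M_n = 3658.9/12 = 304.91 kip·ft.

M_n ≈ 305 kip·ft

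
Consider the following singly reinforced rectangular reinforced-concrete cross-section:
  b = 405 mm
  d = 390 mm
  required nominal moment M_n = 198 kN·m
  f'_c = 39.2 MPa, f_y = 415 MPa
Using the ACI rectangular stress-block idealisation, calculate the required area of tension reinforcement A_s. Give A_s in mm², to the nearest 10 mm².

A_s ≈ 1290 mm²

With M_n = 0.85 f'_c a b (d − a/2), solve the quadratic for a:
a = d − √(d² − 2M_n/(0.85 f'_c b)) = 390 − √(390² − 2 × 198×10⁶/(0.85 × 39.2 × 405)) = 39.64 mm.
A_s = 0.85 f'_c a b / f_y = 0.85 × 39.2 × 39.64 × 405 / 415 = 1289.0 mm².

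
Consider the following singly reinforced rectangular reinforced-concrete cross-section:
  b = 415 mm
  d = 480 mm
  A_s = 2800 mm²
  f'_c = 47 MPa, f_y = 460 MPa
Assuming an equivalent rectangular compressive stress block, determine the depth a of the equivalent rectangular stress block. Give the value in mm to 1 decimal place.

T = A_s f_y = 2800 × 460 = 1288000 N = 1288 kN.
Setting C = 0.85 f'_c a b equal to T: a = 1288000/(0.85 × 47 × 415) = 77.7 mm.

a ≈ 77.7 mm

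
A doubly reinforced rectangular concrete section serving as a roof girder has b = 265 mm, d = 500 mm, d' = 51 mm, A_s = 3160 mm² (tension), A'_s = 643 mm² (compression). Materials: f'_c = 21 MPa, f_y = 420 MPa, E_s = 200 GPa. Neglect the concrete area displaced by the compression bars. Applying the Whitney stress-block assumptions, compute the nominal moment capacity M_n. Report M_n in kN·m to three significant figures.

M_n ≈ 532 kN·m

Assume both tension and compression steel yield.
Net tension couple steel: A_s − A'_s = 2517 mm².
a = (A_s − A'_s) f_y / (0.85 f'_c b) = 1057140/(0.85 × 21 × 265) = 223.49 mm.
c = a/β₁ = 223.49/0.85 = 262.93 mm; ε'_s = 0.003(c − d')/c = 0.0024 ≥ f_y/E_s = 0.0021, so compression steel does yield.
M_n = (A_s − A'_s) f_y (d − a/2) + A'_s f_y (d − d') = [1057140 × (500 − 111.745) + 270060 × (500 − 51)] × 10⁻⁶ = 410.44 + 121.26 = 531.70 kN·m.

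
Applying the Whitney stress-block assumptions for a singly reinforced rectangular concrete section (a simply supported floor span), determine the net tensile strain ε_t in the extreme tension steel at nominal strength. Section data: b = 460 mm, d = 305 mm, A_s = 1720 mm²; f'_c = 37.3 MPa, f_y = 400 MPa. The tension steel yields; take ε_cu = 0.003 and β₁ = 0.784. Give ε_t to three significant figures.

a = A_s f_y/(0.85 f'_c b) = 47.17 mm.
β₁ = 0.784, so c = a/β₁ = 47.17/0.784 = 60.17 mm.
From the linear strain diagram with ε_cu = 0.003: ε_t = 0.003 (d − c)/c = 0.003 × (305 − 60.17)/60.17 = 0.0122.
Since ε_t ≥ 0.005, the section is tension-controlled.

ε_t ≈ 0.0122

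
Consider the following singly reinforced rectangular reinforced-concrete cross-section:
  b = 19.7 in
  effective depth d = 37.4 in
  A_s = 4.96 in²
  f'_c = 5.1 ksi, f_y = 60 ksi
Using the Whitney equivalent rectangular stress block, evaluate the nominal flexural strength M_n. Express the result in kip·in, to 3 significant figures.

M_n ≈ 10600 kip·in

T = A_s f_y = 4.96 × 60 = 297.6 kips.
a = T/(0.85 f'_c b) = 297.6/(0.85 × 5.1 × 19.7) = 3.485 in.
M_n = T(d − a/2) = 297.6 × (37.4 − 1.7425) = 10611.7 kip·in.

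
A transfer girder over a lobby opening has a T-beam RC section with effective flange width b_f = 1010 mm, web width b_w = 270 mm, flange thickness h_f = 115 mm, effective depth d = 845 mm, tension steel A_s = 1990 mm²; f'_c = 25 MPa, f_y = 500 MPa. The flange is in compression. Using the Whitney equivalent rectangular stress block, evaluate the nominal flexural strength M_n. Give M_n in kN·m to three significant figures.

Tension: T = A_s f_y = 1990 × 500 = 995000 N.
Try a within the flange: a = T/(0.85 f'_c b_f) = 995000/(0.85 × 25 × 1010) = 46.36 mm.
Since a = 46.36 ≤ h_f = 115 mm, the stress block lies entirely in the flange; analyse as a rectangular beam of width b_f.
M_n = T(d − a/2) = 995000 × (845 − 23.18) = 817.71 × 10⁶ N·mm.
M_n = 817.71 kN·m.

M_n ≈ 818 kN·m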